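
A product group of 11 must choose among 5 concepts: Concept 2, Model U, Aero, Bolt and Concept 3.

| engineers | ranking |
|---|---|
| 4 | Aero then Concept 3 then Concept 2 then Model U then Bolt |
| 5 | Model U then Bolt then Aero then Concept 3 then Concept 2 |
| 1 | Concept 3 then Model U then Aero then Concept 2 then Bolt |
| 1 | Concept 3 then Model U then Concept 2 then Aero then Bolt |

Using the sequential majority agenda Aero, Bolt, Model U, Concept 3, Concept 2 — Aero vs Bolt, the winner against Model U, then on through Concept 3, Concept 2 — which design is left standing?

Round 1: Aero vs Bolt — 6–5, Aero advances.
Round 2: Aero vs Model U — 4–7, Model U advances.
Round 3: Model U vs Concept 3 — 5–6, Concept 3 advances.
Round 4: Concept 3 vs Concept 2 — 11–0, Concept 3 advances.
Concept 3 survives the agenda.

Concept 3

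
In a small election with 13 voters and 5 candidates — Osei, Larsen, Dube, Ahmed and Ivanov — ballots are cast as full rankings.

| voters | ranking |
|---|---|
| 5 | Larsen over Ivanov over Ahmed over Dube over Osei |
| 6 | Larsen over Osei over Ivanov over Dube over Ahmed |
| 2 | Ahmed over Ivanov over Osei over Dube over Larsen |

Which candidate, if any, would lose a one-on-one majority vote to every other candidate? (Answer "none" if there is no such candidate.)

Dube

Head-to-head results (13 voters):
Osei vs Larsen: Larsen wins 11–2.
Osei vs Dube: 8 to 5, Osei.
Osei vs Ahmed: 6 to 7, Ahmed.
Osei vs Ivanov: Ivanov wins 7–6.
Larsen vs Dube: 11 to 2, Larsen.
Larsen–Ahmed: Larsen 11–2.
Larsen vs Ivanov: Larsen, 11–2.
Dube vs Ahmed: Ahmed, 7–6.
Dube vs Ivanov: Dube is ranked higher on 0 ballots, Ivanov on 13. Ivanov wins 13–0.
Ahmed vs Ivanov: Ivanov wins 11–2.
Only Dube has no wins; Dube is the Condorcet loser.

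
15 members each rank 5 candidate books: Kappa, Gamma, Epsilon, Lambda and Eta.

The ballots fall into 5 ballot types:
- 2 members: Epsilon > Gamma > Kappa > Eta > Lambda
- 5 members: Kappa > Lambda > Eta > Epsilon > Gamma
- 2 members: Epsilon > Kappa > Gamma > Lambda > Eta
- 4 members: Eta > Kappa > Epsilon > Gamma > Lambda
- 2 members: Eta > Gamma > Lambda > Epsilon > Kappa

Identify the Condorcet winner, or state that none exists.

Check each pair by majority over 15 ballots:
Kappa vs Gamma: Kappa, 11–4.
Kappa vs Epsilon: Kappa, 9–6.
Kappa vs Lambda: Kappa, 13–2.
Kappa–Eta: Kappa 9–6.
Gamma vs Epsilon: Epsilon wins 13–2.
Gamma vs Lambda: Gamma, 10–5.
Gamma–Eta: Eta 11–4.
Epsilon vs Lambda: Epsilon wins 8–7.
Epsilon–Eta: Eta 11–4.
Lambda vs Eta: Eta, 8–7.
Kappa beats each of Gamma, Epsilon, Lambda, Eta — Kappa is the Condorcet winner.

Kappa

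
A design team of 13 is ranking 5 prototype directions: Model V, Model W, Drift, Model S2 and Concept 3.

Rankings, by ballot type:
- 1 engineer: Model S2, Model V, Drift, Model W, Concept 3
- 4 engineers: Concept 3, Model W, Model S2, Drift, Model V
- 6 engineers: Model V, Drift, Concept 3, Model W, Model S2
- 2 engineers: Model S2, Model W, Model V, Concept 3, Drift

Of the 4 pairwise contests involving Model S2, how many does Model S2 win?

Model S2 against each rival (13 engineers):
Model S2 vs Model V: 7 to 6, Model S2.
Model S2 vs Model W: 3 to 10, Model W.
Model S2 vs Drift: 1+4+2 = 7 for Model S2, 6 for Drift — Model S2 by 7–6.
Model S2 vs Concept 3: 1+2 = 3 for Model S2, 10 for Concept 3 — Concept 3 by 10–3.
Model S2 beats Model V, Drift; loses to Model W, Concept 3 — 2 pairwise wins.

2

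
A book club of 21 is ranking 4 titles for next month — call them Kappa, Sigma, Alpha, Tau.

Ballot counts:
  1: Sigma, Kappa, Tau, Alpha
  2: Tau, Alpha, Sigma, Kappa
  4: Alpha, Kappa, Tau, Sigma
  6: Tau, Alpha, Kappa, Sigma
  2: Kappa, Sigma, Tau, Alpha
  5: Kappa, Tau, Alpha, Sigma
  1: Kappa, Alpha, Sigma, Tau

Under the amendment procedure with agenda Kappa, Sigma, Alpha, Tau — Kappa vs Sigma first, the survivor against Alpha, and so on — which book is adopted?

Round 1: Kappa vs Sigma — 18–3, Kappa advances.
Round 2: Kappa vs Alpha — 9–12, Alpha advances.
Round 3: Alpha vs Tau — 5–16, Tau advances.
Tau survives the agenda.

Tau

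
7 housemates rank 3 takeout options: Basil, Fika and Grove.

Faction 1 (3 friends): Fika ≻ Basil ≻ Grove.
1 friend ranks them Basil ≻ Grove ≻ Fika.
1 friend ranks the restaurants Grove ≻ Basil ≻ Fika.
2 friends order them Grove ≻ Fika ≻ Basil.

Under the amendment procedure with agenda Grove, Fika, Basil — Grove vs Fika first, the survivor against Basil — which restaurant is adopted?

Basil

Round 1: Grove vs Fika — 4–3, Grove advances.
Round 2: Grove vs Basil — 3–4, Basil advances.
The agenda winner is Basil.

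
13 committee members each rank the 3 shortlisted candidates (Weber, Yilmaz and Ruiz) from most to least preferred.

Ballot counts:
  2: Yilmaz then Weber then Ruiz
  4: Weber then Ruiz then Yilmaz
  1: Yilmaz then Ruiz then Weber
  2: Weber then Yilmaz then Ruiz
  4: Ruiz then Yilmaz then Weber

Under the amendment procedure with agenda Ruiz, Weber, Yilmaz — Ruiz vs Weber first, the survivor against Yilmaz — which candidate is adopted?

Round 1: Ruiz vs Weber — 5–8, Weber advances.
Round 2: Weber vs Yilmaz — 6–7, Yilmaz advances.
Yilmaz survives the agenda.

Yilmaz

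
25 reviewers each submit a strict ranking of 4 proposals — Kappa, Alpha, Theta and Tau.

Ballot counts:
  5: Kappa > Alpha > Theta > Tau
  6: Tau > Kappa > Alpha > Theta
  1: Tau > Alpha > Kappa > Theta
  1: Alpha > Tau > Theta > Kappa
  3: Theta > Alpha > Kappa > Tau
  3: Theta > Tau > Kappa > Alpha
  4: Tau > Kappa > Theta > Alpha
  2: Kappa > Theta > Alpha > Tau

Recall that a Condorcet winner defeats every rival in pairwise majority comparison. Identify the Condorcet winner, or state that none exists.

Check each pair by majority over 25 ballots:
Kappa vs Alpha: Kappa, 20–5.
Kappa vs Theta: 5+6+1+4+2 = 18 for Kappa, 7 for Theta — Kappa by 18–7.
Kappa vs Tau: Kappa preferred on 5+3+2 = 10 ballots; Tau wins 15–10.
Alpha–Theta: Alpha 13–12.
Alpha–Tau: Tau 14–11.
Theta vs Tau: Theta preferred on 5+3+3+2 = 13 ballots; Theta wins 13–12.
Every project loses at least once (Kappa loses to Tau; Alpha loses to Kappa; Theta loses to Kappa; Tau loses to Theta). The majority relation contains the cycle Kappa > Theta > Tau > Kappa, so there is no Condorcet winner.

none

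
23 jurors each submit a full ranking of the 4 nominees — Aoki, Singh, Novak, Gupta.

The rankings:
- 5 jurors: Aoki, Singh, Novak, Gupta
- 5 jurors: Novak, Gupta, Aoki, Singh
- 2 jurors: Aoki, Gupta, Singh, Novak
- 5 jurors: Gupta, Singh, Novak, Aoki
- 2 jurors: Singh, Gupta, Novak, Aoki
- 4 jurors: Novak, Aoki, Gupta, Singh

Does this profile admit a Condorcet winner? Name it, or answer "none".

Pairwise majorities:
Aoki vs Singh: Aoki preferred on 5+5+2+4 = 16 ballots; Aoki wins 16–7.
Aoki vs Novak: Novak wins 16–7.
Aoki vs Gupta: Aoki preferred on 5+2+4 = 11 ballots; Gupta wins 12–11.
Singh–Novak: Singh 14–9.
Singh vs Gupta: 7 to 16, Gupta.
Novak vs Gupta: 5+5+4 = 14 for Novak, 9 for Gupta — Novak by 14–9.
No nominee is unbeaten: Aoki loses to Novak; Singh loses to Aoki; Novak loses to Singh; Gupta loses to Novak. In particular Aoki > Singh > Novak > Aoki is a majority cycle — no Condorcet winner exists.

none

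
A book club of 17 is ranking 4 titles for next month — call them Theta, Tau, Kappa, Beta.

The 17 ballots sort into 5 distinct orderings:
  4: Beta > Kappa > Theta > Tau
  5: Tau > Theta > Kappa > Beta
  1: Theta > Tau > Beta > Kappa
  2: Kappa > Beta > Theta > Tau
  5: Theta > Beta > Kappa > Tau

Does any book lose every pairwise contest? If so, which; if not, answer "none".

Pairwise majorities:
Theta vs Tau: Theta preferred on 4+1+2+5 = 12 ballots; Theta wins 12–5.
Theta vs Kappa: 5+1+5 = 11 for Theta, 6 for Kappa — Theta by 11–6.
Theta vs Beta: 11 to 6, Theta.
Tau vs Kappa: 5+1 = 6 for Tau, 11 for Kappa — Kappa by 11–6.
Tau vs Beta: Beta, 11–6.
Kappa vs Beta: 7 to 10, Beta.
Only Tau has no wins; Tau is the Condorcet loser.

Tau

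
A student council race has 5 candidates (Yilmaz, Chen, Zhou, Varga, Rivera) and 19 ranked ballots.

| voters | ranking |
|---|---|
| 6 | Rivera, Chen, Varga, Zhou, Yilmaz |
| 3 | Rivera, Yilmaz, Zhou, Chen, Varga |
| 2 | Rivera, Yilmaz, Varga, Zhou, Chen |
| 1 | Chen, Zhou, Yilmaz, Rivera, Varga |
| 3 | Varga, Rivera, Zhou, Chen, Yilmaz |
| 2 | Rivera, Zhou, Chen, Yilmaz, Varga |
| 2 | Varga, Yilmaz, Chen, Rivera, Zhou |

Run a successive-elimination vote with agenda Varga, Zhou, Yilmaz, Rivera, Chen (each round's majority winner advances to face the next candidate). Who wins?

Rivera

Round 1: Varga vs Zhou — 13–6, Varga advances.
Round 2: Varga vs Yilmaz — 11–8, Varga advances.
Round 3: Varga vs Rivera — 5–14, Rivera advances.
Round 4: Rivera vs Chen — 16–3, Rivera advances.
The agenda winner is Rivera.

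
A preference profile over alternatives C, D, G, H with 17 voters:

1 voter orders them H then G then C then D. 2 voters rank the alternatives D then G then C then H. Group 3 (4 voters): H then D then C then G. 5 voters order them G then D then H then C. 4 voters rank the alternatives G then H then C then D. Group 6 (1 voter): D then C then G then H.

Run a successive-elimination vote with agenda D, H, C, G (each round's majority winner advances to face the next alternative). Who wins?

Round 1: D vs H — 8–9, H advances.
Round 2: H vs C — 14–3, H advances.
Round 3: H vs G — 5–12, G advances.
G survives the agenda.

G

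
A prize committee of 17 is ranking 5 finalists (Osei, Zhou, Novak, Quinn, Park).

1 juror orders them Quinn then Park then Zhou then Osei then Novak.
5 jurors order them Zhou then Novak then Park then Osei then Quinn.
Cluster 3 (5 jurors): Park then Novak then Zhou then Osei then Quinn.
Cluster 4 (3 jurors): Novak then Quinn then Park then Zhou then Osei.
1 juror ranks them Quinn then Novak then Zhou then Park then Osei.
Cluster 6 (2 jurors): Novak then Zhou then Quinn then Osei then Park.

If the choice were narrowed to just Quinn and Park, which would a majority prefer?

Ballots ranking Quinn above Park: 1 + 3 + 1 + 2 = 7.
Ballots ranking Park above Quinn: 17 − 7 = 10.
Park wins the head-to-head 10–7.

Park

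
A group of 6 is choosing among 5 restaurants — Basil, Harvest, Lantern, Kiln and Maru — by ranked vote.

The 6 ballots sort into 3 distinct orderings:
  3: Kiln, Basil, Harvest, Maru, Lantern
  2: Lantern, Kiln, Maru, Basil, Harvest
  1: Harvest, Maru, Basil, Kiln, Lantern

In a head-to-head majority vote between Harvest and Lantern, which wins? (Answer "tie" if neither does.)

Harvest

Ballots ranking Harvest above Lantern: 3 + 1 = 4.
Ballots ranking Lantern above Harvest: 6 − 4 = 2.
Harvest wins the head-to-head 4–2.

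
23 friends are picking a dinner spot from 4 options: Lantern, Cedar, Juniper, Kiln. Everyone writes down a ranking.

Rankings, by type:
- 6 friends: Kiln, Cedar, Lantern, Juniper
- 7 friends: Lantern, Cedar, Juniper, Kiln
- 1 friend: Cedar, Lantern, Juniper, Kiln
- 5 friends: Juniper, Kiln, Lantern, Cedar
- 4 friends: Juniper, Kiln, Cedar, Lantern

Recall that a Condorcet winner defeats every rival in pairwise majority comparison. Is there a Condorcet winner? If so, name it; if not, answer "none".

Pairwise majorities:
Lantern vs Cedar: 12 to 11, Lantern.
Lantern–Juniper: Lantern 14–9.
Lantern vs Kiln: 8 to 15, Kiln.
Cedar vs Juniper: Cedar wins 14–9.
Cedar vs Kiln: 8 to 15, Kiln.
Juniper vs Kiln: 17 to 6, Juniper.
Each restaurant drops at least one matchup (Lantern loses to Kiln; Cedar loses to Lantern; Juniper loses to Lantern; Kiln loses to Juniper); the cycle Lantern > Juniper > Kiln > Lantern rules out a Condorcet winner.

none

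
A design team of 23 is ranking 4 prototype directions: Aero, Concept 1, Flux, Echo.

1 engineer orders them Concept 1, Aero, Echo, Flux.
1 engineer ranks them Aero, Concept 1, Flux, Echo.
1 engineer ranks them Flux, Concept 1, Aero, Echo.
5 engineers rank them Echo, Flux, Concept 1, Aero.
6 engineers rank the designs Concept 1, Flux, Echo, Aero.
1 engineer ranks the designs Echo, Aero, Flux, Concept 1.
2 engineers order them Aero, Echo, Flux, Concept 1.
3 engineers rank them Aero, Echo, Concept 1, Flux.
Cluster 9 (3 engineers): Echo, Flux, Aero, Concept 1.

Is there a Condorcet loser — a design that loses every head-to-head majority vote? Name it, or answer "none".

Aero

Pairwise majorities:
Aero vs Concept 1: Concept 1, 13–10.
Aero vs Flux: Flux, 15–8.
Aero vs Echo: 8 to 15, Echo.
Concept 1 vs Flux: Flux wins 12–11.
Concept 1–Echo: Echo 14–9.
Flux vs Echo: Flux preferred on 1+1+6 = 8 ballots; Echo wins 15–8.
Only Aero has no wins; Aero is the Condorcet loser.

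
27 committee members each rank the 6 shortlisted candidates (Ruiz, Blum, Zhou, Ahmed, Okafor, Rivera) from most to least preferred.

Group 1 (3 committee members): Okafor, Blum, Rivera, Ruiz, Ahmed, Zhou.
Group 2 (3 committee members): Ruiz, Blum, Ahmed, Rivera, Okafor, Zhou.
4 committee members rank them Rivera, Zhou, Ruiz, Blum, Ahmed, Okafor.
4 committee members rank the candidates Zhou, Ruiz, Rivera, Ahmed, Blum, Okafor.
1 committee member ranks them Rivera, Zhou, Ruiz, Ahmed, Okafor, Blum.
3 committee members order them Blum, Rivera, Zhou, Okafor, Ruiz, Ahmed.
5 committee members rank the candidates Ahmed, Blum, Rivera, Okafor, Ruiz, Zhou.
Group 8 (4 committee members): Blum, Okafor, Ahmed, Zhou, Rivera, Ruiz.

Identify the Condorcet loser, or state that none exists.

none

Head-to-head results (27 committee members):
Ruiz vs Blum: Ruiz preferred on 3+4+4+1 = 12 ballots; Blum wins 15–12.
Ruiz vs Zhou: 11 to 16, Zhou.
Ruiz vs Ahmed: Ruiz, 18–9.
Ruiz vs Okafor: Okafor, 15–12.
Ruiz vs Rivera: 7 to 20, Rivera.
Blum–Zhou: Blum 18–9.
Blum vs Ahmed: Blum, 17–10.
Blum vs Okafor: Blum preferred on 3+4+4+3+5+4 = 23 ballots; Blum wins 23–4.
Blum–Rivera: Blum 18–9.
Zhou vs Ahmed: 12 to 15, Ahmed.
Zhou–Okafor: Okafor 15–12.
Zhou vs Rivera: 4+4 = 8 for Zhou, 19 for Rivera — Rivera by 19–8.
Ahmed vs Okafor: 3+4+4+1+5 = 17 for Ahmed, 10 for Okafor — Ahmed by 17–10.
Ahmed–Rivera: Rivera 15–12.
Okafor vs Rivera: Okafor is ranked higher on 3+4 = 7 ballots, Rivera on 20. Rivera wins 20–7.
Every candidate wins at least one matchup (Ruiz beats Ahmed; Blum beats Ruiz; Zhou beats Ruiz; Ahmed beats Zhou; Okafor beats Ruiz; Rivera beats Ruiz), so there is no Condorcet loser.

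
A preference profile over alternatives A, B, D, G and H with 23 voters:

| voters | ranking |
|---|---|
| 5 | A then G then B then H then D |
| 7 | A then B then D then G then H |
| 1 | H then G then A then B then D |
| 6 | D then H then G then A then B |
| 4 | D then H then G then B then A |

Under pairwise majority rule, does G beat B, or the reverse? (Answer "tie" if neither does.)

Ballots ranking G above B: 5 + 1 + 6 + 4 = 16.
Ballots ranking B above G: 23 − 16 = 7.
G wins the head-to-head 16–7.

G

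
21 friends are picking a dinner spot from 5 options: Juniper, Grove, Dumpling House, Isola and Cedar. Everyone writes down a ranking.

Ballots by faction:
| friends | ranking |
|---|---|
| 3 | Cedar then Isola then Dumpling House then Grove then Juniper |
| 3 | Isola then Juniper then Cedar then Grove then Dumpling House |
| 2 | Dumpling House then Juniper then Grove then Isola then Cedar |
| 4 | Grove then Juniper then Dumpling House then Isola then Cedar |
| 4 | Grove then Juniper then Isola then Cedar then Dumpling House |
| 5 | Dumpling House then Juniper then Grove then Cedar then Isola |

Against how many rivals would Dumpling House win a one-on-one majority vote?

2

Dumpling House against each rival (21 friends):
Dumpling House vs Juniper: 3+2+5 = 10 for Dumpling House, 11 for Juniper — Juniper by 11–10.
Dumpling House vs Grove: 3+2+5 = 10 for Dumpling House, 11 for Grove — Grove by 11–10.
Dumpling House vs Isola: 11 to 10, Dumpling House.
Dumpling House vs Cedar: Dumpling House is ranked higher on 2+4+5 = 11 ballots, Cedar on 10. Dumpling House wins 11–10.
Dumpling House beats Isola, Cedar; loses to Juniper, Grove — 2 pairwise wins.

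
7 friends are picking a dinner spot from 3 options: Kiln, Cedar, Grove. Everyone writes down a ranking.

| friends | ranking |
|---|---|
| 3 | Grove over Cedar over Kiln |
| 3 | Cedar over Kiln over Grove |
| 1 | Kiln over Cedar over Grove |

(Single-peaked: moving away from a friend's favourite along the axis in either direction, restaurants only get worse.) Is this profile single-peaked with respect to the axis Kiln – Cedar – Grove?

yes

Axis positions: Kiln=1, Cedar=2, Grove=3.
Faction 1 (peak Grove at position 3): ranking walks positions 3-2-1, expanding outward from the peak — single-peaked.
Faction 2 (peak Cedar at position 2): ranking walks positions 2-1-3, expanding outward from the peak — single-peaked.
Faction 3 (peak Kiln at position 1): ranking walks positions 1-2-3, expanding outward from the peak — single-peaked.
Every ranking is single-peaked on this axis.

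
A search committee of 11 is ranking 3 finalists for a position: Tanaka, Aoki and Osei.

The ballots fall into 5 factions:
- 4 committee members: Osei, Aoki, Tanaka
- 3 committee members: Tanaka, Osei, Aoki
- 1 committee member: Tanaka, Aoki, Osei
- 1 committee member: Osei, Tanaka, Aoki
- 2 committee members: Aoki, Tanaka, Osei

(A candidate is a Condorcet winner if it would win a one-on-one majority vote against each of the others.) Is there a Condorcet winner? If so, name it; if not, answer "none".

Pairwise majorities:
Tanaka vs Aoki: 5 to 6, Aoki.
Tanaka–Osei: Tanaka 6–5.
Aoki vs Osei: Osei, 8–3.
No candidate is unbeaten: Tanaka loses to Aoki; Aoki loses to Osei; Osei loses to Tanaka. In particular Tanaka → Osei → Aoki → Tanaka is a majority cycle — no Condorcet winner exists.

none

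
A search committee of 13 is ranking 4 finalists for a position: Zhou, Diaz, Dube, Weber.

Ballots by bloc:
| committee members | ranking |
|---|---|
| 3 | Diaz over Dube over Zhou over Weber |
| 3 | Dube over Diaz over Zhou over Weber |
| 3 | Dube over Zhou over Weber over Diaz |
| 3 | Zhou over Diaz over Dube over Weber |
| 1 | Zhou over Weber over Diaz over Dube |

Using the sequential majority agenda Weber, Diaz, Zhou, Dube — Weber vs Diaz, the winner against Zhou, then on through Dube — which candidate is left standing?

Round 1: Weber vs Diaz — 4–9, Diaz advances.
Round 2: Diaz vs Zhou — 6–7, Zhou advances.
Round 3: Zhou vs Dube — 4–9, Dube advances.
The agenda winner is Dube.

Dube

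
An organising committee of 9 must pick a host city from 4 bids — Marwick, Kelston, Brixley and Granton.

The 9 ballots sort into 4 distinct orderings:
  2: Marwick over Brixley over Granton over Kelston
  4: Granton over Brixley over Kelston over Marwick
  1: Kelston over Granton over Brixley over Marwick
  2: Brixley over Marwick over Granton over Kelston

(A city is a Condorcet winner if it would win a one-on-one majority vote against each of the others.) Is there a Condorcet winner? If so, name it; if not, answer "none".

Head-to-head results (9 organisers):
Marwick vs Kelston: Kelston wins 5–4.
Marwick vs Brixley: Brixley wins 7–2.
Marwick vs Granton: Granton wins 5–4.
Kelston–Brixley: Brixley 8–1.
Kelston–Granton: Granton 8–1.
Brixley–Granton: Granton 5–4.
Only Granton has no losses; Granton is the Condorcet winner.

Granton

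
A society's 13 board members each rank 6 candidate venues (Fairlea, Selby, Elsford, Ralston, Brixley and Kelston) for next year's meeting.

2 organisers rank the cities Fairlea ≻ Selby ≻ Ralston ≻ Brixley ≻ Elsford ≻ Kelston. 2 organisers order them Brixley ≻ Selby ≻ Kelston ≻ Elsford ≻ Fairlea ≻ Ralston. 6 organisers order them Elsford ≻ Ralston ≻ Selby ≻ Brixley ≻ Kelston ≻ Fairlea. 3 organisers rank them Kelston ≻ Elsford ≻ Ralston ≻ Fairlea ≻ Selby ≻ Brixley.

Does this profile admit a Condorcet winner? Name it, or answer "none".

Pairwise majorities:
Fairlea vs Selby: Fairlea preferred on 2+3 = 5 ballots; Selby wins 8–5.
Fairlea vs Elsford: 2 to 11, Elsford.
Fairlea vs Ralston: 4 to 9, Ralston.
Fairlea vs Brixley: 2+3 = 5 for Fairlea, 8 for Brixley — Brixley by 8–5.
Fairlea vs Kelston: Fairlea preferred on 2 ballots; Kelston wins 11–2.
Selby vs Elsford: 2+2 = 4 for Selby, 9 for Elsford — Elsford by 9–4.
Selby vs Ralston: Selby preferred on 2+2 = 4 ballots; Ralston wins 9–4.
Selby vs Brixley: Selby is ranked higher on 2+6+3 = 11 ballots, Brixley on 2. Selby wins 11–2.
Selby vs Kelston: Selby is ranked higher on 2+2+6 = 10 ballots, Kelston on 3. Selby wins 10–3.
Elsford vs Ralston: 2+6+3 = 11 for Elsford, 2 for Ralston — Elsford by 11–2.
Elsford vs Brixley: 6+3 = 9 for Elsford, 4 for Brixley — Elsford by 9–4.
Elsford vs Kelston: 2+6 = 8 for Elsford, 5 for Kelston — Elsford by 8–5.
Ralston vs Brixley: 2+6+3 = 11 for Ralston, 2 for Brixley — Ralston by 11–2.
Ralston vs Kelston: 2+6 = 8 for Ralston, 5 for Kelston — Ralston by 8–5.
Brixley vs Kelston: Brixley is ranked higher on 2+2+6 = 10 ballots, Kelston on 3. Brixley wins 10–3.
Elsford wins every pairwise contest, so Elsford is the Condorcet winner.

Elsford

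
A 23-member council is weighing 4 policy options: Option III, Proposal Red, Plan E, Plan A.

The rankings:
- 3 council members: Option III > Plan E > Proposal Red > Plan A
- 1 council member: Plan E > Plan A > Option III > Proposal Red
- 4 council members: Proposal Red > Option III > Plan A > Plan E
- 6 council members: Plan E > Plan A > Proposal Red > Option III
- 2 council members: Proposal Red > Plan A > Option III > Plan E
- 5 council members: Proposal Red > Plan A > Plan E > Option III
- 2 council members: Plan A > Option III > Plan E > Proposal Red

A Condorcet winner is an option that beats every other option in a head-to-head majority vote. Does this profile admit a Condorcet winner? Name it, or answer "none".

Check each pair by majority over 23 ballots:
Option III–Proposal Red: Proposal Red 17–6.
Option III vs Plan E: Plan E, 12–11.
Option III–Plan A: Plan A 16–7.
Proposal Red vs Plan E: Plan E wins 12–11.
Proposal Red vs Plan A: Proposal Red, 14–9.
Plan E–Plan A: Plan A 13–10.
No option is unbeaten: Option III loses to Proposal Red; Proposal Red loses to Plan E; Plan E loses to Plan A; Plan A loses to Proposal Red. In particular Proposal Red > Plan A > Plan E > Proposal Red is a majority cycle — no Condorcet winner exists.

none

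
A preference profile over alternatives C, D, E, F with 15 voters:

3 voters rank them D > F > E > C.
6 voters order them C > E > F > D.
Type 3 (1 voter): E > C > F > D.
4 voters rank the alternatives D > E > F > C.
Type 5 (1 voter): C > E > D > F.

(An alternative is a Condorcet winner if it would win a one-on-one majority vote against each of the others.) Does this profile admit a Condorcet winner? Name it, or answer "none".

Head-to-head results (15 voters):
C vs D: C preferred on 6+1+1 = 8 ballots; C wins 8–7.
C vs E: C preferred on 6+1 = 7 ballots; E wins 8–7.
C vs F: 8 to 7, C.
D vs E: 7 to 8, E.
D vs F: D preferred on 3+4+1 = 8 ballots; D wins 8–7.
E vs F: 12 to 3, E.
E wins every pairwise contest, so E is the Condorcet winner.

E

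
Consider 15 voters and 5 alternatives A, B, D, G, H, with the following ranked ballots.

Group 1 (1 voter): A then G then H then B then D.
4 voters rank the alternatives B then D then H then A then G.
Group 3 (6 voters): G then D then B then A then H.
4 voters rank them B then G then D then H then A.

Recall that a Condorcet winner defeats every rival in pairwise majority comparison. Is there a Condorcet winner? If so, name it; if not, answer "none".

B

Head-to-head results (15 voters):
A vs B: 1 to 14, B.
A vs D: 1 for A, 14 for D — D by 14–1.
A vs G: 5 to 10, G.
A vs H: 1+6 = 7 for A, 8 for H — H by 8–7.
B vs D: B preferred on 1+4+4 = 9 ballots; B wins 9–6.
B vs G: 8 to 7, B.
B vs H: B is ranked higher on 4+6+4 = 14 ballots, H on 1. B wins 14–1.
D vs G: 4 for D, 11 for G — G by 11–4.
D vs H: D preferred on 4+6+4 = 14 ballots; D wins 14–1.
G vs H: 1+6+4 = 11 for G, 4 for H — G by 11–4.
Only B has no losses; B is the Condorcet winner.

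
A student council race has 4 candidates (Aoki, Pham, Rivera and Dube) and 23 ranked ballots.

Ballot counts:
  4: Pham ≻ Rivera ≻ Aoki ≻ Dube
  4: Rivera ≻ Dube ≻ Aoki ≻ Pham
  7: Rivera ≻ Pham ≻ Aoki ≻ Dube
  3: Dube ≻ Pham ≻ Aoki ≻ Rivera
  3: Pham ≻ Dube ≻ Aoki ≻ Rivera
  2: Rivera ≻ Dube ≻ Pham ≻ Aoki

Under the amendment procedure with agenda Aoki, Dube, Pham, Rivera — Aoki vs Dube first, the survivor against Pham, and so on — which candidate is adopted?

Rivera

Round 1: Aoki vs Dube — 11–12, Dube advances.
Round 2: Dube vs Pham — 9–14, Pham advances.
Round 3: Pham vs Rivera — 10–13, Rivera advances.
Rivera survives the agenda.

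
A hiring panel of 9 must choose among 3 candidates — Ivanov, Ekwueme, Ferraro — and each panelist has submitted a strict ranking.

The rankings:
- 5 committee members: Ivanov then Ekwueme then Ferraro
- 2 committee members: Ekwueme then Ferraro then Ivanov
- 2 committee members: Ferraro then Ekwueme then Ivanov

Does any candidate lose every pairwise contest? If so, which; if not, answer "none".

Pairwise majorities:
Ivanov vs Ekwueme: Ivanov wins 5–4.
Ivanov–Ferraro: Ivanov 5–4.
Ekwueme vs Ferraro: Ekwueme is ranked higher on 5+2 = 7 ballots, Ferraro on 2. Ekwueme wins 7–2.
Ferraro is beaten in every head-to-head and is the Condorcet loser.

Ferraro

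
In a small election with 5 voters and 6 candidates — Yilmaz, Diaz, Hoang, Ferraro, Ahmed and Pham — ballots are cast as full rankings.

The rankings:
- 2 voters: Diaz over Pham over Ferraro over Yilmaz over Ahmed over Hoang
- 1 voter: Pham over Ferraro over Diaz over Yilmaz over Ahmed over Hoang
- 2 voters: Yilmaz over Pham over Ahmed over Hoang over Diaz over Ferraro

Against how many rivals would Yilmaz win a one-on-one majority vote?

2

Yilmaz against each rival (5 voters):
Yilmaz vs Diaz: Diaz wins 3–2.
Yilmaz vs Hoang: Yilmaz preferred on 2+1+2 = 5 ballots; Yilmaz wins 5–0.
Yilmaz vs Ferraro: 2 to 3, Ferraro.
Yilmaz vs Ahmed: Yilmaz is ranked higher on 2+1+2 = 5 ballots, Ahmed on 0. Yilmaz wins 5–0.
Yilmaz vs Pham: Pham wins 3–2.
Yilmaz beats Hoang, Ahmed; loses to Diaz, Ferraro, Pham — 2 pairwise wins.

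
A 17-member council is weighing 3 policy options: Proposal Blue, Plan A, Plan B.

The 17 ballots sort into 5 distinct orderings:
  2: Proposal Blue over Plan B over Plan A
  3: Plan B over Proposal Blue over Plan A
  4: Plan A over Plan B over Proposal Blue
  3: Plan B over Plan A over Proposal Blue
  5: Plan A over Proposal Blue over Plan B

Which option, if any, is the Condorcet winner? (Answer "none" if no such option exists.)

Head-to-head results (17 council members):
Proposal Blue vs Plan A: 2+3 = 5 for Proposal Blue, 12 for Plan A — Plan A by 12–5.
Proposal Blue vs Plan B: 2+5 = 7 for Proposal Blue, 10 for Plan B — Plan B by 10–7.
Plan A vs Plan B: 9 to 8, Plan A.
Plan A defeats every rival head-to-head and is the Condorcet winner.

Plan A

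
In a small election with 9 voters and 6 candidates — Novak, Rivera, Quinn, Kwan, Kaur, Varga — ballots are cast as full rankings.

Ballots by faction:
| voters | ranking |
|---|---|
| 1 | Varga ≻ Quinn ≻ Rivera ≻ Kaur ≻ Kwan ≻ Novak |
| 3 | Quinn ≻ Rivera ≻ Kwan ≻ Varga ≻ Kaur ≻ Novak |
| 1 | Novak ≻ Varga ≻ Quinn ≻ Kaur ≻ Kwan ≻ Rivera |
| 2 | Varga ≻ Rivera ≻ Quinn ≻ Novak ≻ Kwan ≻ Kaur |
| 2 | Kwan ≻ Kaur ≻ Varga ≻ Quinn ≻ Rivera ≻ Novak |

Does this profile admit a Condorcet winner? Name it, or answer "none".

none

Pairwise majorities:
Novak vs Rivera: Novak is ranked higher on 1 ballot, Rivera on 8. Rivera wins 8–1.
Novak vs Quinn: Quinn, 8–1.
Novak vs Kwan: 1+2 = 3 for Novak, 6 for Kwan — Kwan by 6–3.
Novak–Kaur: Kaur 6–3.
Novak vs Varga: Novak preferred on 1 ballot; Varga wins 8–1.
Rivera–Quinn: Quinn 7–2.
Rivera vs Kwan: Rivera preferred on 1+3+2 = 6 ballots; Rivera wins 6–3.
Rivera vs Kaur: Rivera wins 6–3.
Rivera vs Varga: Rivera is ranked higher on 3 ballots, Varga on 6. Varga wins 6–3.
Quinn vs Kwan: 1+3+1+2 = 7 for Quinn, 2 for Kwan — Quinn by 7–2.
Quinn vs Kaur: Quinn is ranked higher on 1+3+1+2 = 7 ballots, Kaur on 2. Quinn wins 7–2.
Quinn vs Varga: Varga wins 6–3.
Kwan–Kaur: Kwan 7–2.
Kwan vs Varga: Kwan, 5–4.
Kaur vs Varga: Kaur is ranked higher on 2 ballots, Varga on 7. Varga wins 7–2.
Each candidate drops at least one matchup (Novak loses to Rivera; Rivera loses to Quinn; Quinn loses to Varga; Kwan loses to Rivera; Kaur loses to Rivera; Varga loses to Kwan); the cycle Rivera > Kwan > Varga > Rivera rules out a Condorcet winner.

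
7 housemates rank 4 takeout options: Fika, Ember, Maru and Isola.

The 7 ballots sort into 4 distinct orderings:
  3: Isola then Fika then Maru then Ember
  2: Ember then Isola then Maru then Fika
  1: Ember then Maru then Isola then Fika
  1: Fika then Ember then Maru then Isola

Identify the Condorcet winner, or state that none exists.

Check each pair by majority over 7 ballots:
Fika vs Ember: Fika, 4–3.
Fika–Maru: Fika 4–3.
Fika–Isola: Isola 6–1.
Ember vs Maru: Ember, 4–3.
Ember vs Isola: Ember, 4–3.
Maru–Isola: Isola 5–2.
No restaurant is unbeaten: Fika loses to Isola; Ember loses to Fika; Maru loses to Fika; Isola loses to Ember. In particular Fika → Ember → Isola → Fika is a majority cycle — no Condorcet winner exists.

none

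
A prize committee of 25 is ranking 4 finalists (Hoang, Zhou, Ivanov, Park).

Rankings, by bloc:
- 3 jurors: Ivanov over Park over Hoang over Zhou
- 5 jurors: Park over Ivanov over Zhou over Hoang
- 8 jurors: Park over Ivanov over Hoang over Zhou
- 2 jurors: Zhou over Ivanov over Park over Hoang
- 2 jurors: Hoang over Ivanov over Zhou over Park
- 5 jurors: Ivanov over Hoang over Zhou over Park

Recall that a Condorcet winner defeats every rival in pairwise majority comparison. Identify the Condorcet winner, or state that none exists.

Head-to-head results (25 jurors):
Hoang–Zhou: Hoang 18–7.
Hoang vs Ivanov: Ivanov, 23–2.
Hoang–Park: Park 18–7.
Zhou vs Ivanov: Ivanov, 23–2.
Zhou–Park: Park 16–9.
Ivanov–Park: Park 13–12.
Park defeats every rival head-to-head and is the Condorcet winner.

Park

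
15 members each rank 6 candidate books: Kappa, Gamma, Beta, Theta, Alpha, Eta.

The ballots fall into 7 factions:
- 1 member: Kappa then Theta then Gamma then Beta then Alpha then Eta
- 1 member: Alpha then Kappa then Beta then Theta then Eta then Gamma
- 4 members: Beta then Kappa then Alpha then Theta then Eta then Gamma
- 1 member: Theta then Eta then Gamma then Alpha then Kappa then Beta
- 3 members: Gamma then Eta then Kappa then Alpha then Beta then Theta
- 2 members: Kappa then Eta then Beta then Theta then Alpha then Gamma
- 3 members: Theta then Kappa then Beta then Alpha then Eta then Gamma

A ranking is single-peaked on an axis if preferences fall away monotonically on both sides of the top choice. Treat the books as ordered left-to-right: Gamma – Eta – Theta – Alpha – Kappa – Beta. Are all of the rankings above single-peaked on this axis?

Axis positions: Gamma=1, Eta=2, Theta=3, Alpha=4, Kappa=5, Beta=6.
Faction 1: ranking walks positions 5-3-1-6-4-2; Theta is ranked above Alpha even though Alpha lies between Theta and the peak Kappa on the axis — preferences dip and rise again. Not single-peaked.
Faction 2 (peak Alpha at position 4): ranking walks positions 4-5-6-3-2-1, expanding outward from the peak — single-peaked.
Faction 3 (peak Beta at position 6): ranking walks positions 6-5-4-3-2-1, expanding outward from the peak — single-peaked.
Faction 4 (peak Theta at position 3): ranking walks positions 3-2-1-4-5-6, expanding outward from the peak — single-peaked.
Faction 5: ranking walks positions 1-2-5-4-6-3; Kappa is ranked above Theta even though Theta lies between Kappa and the peak Gamma on the axis — preferences dip and rise again. Not single-peaked.
Faction 6: ranking walks positions 5-2-6-3-4-1; Eta is ranked above Alpha even though Alpha lies between Eta and the peak Kappa on the axis — preferences dip and rise again. Not single-peaked.
Faction 7: ranking walks positions 3-5-6-4-2-1; Kappa is ranked above Alpha even though Alpha lies between Kappa and the peak Theta on the axis — preferences dip and rise again. Not single-peaked.
Faction 1 violates single-peakedness, so the profile is not single-peaked on this axis.

no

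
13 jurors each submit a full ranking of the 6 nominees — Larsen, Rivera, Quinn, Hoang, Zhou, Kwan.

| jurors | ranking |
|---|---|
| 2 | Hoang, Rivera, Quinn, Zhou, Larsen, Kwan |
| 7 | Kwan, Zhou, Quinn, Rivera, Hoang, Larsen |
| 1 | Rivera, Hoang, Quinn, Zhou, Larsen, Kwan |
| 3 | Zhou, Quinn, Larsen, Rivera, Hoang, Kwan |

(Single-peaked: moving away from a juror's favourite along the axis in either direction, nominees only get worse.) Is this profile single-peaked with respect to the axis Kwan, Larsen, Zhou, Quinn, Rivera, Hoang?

no

Axis positions: Kwan=1, Larsen=2, Zhou=3, Quinn=4, Rivera=5, Hoang=6.
Faction 1 (peak Hoang at position 6): ranking walks positions 6-5-4-3-2-1, expanding outward from the peak — single-peaked.
Faction 2: ranking walks positions 1-3-4-5-6-2; Zhou is ranked above Larsen even though Larsen lies between Zhou and the peak Kwan on the axis — preferences dip and rise again. Not single-peaked.
Faction 3 (peak Rivera at position 5): ranking walks positions 5-6-4-3-2-1, expanding outward from the peak — single-peaked.
Faction 4 (peak Zhou at position 3): ranking walks positions 3-4-2-5-6-1, expanding outward from the peak — single-peaked.
Faction 2 violates single-peakedness, so the profile is not single-peaked on this axis.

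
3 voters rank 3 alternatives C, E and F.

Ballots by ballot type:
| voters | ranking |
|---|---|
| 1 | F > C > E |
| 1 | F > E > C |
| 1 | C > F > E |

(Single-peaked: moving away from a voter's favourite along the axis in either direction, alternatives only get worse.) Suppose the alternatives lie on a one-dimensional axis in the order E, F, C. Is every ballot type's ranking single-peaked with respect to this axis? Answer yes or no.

yes

Axis positions: E=1, F=2, C=3.
Ballot type 1 (peak F at position 2): ranking walks positions 2-3-1, expanding outward from the peak — single-peaked.
Ballot type 2 (peak F at position 2): ranking walks positions 2-1-3, expanding outward from the peak — single-peaked.
Ballot type 3 (peak C at position 3): ranking walks positions 3-2-1, expanding outward from the peak — single-peaked.
Every ranking is single-peaked on this axis.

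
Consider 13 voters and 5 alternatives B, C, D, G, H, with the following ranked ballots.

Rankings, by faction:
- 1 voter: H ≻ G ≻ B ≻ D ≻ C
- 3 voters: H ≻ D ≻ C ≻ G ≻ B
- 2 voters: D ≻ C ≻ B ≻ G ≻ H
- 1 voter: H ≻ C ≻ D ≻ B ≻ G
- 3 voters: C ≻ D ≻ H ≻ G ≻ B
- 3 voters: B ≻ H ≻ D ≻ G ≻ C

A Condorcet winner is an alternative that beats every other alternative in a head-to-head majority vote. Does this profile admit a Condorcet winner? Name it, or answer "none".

H

Check each pair by majority over 13 ballots:
B vs C: B is ranked higher on 1+3 = 4 ballots, C on 9. C wins 9–4.
B vs D: B preferred on 1+3 = 4 ballots; D wins 9–4.
B vs G: B is ranked higher on 2+1+3 = 6 ballots, G on 7. G wins 7–6.
B vs H: 5 to 8, H.
C vs D: C preferred on 1+3 = 4 ballots; D wins 9–4.
C vs G: C is ranked higher on 3+2+1+3 = 9 ballots, G on 4. C wins 9–4.
C vs H: C preferred on 2+3 = 5 ballots; H wins 8–5.
D vs G: 3+2+1+3+3 = 12 for D, 1 for G — D by 12–1.
D vs H: 5 to 8, H.
G vs H: 2 to 11, H.
Only H has no losses; H is the Condorcet winner.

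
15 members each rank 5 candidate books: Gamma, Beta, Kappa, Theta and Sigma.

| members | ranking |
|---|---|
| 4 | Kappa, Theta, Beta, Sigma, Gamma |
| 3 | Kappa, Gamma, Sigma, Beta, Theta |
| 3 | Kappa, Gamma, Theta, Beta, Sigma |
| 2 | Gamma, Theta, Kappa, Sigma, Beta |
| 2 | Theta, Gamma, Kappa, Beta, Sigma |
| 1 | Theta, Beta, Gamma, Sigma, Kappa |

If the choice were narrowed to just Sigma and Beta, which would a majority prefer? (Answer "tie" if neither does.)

Beta

Ballots ranking Sigma above Beta: 3 + 2 = 5.
Ballots ranking Beta above Sigma: 15 − 5 = 10.
Beta wins the head-to-head 10–5.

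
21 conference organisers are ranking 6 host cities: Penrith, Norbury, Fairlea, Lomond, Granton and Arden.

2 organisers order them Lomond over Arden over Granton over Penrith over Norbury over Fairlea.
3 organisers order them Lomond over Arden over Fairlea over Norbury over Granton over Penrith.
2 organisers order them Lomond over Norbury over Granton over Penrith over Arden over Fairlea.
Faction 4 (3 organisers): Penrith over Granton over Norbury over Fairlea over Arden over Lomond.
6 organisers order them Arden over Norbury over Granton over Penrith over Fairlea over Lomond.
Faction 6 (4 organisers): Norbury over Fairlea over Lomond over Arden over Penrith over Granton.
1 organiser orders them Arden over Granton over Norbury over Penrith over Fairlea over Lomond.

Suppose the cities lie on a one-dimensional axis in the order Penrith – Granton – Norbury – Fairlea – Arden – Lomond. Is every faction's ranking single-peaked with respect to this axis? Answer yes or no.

no

Axis positions: Penrith=1, Granton=2, Norbury=3, Fairlea=4, Arden=5, Lomond=6.
Faction 1: ranking walks positions 6-5-2-1-3-4; Granton is ranked above Fairlea even though Fairlea lies between Granton and the peak Lomond on the axis — preferences dip and rise again. Not single-peaked.
Faction 2 (peak Lomond at position 6): ranking walks positions 6-5-4-3-2-1, expanding outward from the peak — single-peaked.
Faction 3: ranking walks positions 6-3-2-1-5-4; Norbury is ranked above Arden even though Arden lies between Norbury and the peak Lomond on the axis — preferences dip and rise again. Not single-peaked.
Faction 4 (peak Penrith at position 1): ranking walks positions 1-2-3-4-5-6, expanding outward from the peak — single-peaked.
Faction 5: ranking walks positions 5-3-2-1-4-6; Norbury is ranked above Fairlea even though Fairlea lies between Norbury and the peak Arden on the axis — preferences dip and rise again. Not single-peaked.
Faction 6: ranking walks positions 3-4-6-5-1-2; Lomond is ranked above Arden even though Arden lies between Lomond and the peak Norbury on the axis — preferences dip and rise again. Not single-peaked.
Faction 7: ranking walks positions 5-2-3-1-4-6; Granton is ranked above Fairlea even though Fairlea lies between Granton and the peak Arden on the axis — preferences dip and rise again. Not single-peaked.
Faction 1 violates single-peakedness, so the profile is not single-peaked on this axis.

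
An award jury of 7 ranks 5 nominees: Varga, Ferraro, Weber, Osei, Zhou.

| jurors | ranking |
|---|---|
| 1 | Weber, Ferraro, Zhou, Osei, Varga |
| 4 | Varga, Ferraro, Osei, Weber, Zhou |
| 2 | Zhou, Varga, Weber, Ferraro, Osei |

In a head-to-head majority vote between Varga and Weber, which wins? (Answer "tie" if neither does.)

Varga

Ballots ranking Varga above Weber: 4 + 2 = 6.
Ballots ranking Weber above Varga: 7 − 6 = 1.
Varga wins the head-to-head 6–1.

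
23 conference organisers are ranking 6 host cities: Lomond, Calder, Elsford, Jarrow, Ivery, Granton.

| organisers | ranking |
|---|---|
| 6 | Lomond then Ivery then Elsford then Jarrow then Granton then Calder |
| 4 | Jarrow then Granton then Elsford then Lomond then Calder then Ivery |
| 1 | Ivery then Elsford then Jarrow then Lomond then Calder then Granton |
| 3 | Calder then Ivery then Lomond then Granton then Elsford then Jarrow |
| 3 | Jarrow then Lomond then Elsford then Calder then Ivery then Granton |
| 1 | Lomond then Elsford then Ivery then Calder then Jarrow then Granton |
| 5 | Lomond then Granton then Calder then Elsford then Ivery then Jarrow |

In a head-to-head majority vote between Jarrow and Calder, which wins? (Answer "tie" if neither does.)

Ballots ranking Jarrow above Calder: 6 + 4 + 1 + 3 = 14.
Ballots ranking Calder above Jarrow: 23 − 14 = 9.
Jarrow wins the head-to-head 14–9.

Jarrow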